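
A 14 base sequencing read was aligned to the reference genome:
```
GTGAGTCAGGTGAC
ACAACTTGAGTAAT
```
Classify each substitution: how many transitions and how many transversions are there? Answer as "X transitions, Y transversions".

8 transitions, 1 transversion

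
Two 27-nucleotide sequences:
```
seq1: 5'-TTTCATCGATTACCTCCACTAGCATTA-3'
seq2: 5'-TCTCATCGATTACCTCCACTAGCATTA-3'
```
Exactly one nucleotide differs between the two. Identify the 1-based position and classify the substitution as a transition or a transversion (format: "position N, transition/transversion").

The sequences differ only at position 2: T→C (pyrimidine→pyrimidine), a transition.

position 2, transition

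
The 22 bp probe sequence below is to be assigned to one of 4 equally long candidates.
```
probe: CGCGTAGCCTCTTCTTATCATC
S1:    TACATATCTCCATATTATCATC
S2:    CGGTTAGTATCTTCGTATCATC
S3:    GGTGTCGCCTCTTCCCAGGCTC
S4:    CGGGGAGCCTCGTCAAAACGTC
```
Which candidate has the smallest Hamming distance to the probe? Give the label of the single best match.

Hamming distances to probe — S1: 8; S2: 5; S3: 8; S4: 7.
Smallest is S2 with 5 mismatches.

S2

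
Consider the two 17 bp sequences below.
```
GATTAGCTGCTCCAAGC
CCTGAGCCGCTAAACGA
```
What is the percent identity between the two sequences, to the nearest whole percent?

53%

Mismatches at positions 1, 2, 4, 8, 12, 13, 15, 17 (1-based): 8 of 17.
Identical positions: 9/17 = 52.94% → 53%.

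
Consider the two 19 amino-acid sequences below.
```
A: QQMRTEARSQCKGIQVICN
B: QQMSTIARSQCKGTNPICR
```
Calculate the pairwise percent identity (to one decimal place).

Mismatches at positions 4, 6, 14, 15, 16, 19 (1-based): 6 of 19.
Identical positions: 13/19 = 68.42% → 68.4%.

68.4%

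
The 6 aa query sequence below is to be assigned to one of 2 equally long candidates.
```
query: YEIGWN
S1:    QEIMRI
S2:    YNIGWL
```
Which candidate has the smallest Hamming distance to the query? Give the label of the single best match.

Hamming distances to query — S1: 4; S2: 2.
Smallest is S2 with 2 mismatches.

S2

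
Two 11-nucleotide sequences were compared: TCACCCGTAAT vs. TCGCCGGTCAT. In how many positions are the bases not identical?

3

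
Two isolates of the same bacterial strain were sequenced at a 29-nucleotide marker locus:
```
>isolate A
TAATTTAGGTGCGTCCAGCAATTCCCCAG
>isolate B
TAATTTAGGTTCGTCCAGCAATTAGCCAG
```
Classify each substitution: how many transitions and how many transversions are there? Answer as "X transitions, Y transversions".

0 transitions, 3 transversions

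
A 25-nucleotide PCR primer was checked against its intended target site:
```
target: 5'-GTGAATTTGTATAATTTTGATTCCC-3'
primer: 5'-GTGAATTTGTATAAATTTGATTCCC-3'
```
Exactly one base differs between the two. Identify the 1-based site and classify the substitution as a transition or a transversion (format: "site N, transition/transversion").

site 15, transversion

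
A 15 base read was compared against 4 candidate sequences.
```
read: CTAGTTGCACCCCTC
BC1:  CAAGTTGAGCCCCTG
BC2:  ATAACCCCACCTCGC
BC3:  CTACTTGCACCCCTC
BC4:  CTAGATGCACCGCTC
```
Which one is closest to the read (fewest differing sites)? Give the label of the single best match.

BC1 differs at 4 sites; BC2 differs at 7 sites; BC3 differs at 1 site; BC4 differs at 2 sites. The closest is BC3.

BC3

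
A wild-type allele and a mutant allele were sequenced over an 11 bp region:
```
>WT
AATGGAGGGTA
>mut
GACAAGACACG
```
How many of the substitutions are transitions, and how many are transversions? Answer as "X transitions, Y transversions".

Mismatches (1-based):
site 1: A→G (purine→purine, transition)
site 3: T→C (pyrimidine→pyrimidine, transition)
site 4: G→A (purine→purine, transition)
site 5: G→A (purine→purine, transition)
site 6: A→G (purine→purine, transition)
site 7: G→A (purine→purine, transition)
site 8: G→C (purine→pyrimidine, transversion)
site 9: G→A (purine→purine, transition)
site 10: T→C (pyrimidine→pyrimidine, transition)
site 11: A→G (purine→purine, transition)

9 transitions, 1 transversion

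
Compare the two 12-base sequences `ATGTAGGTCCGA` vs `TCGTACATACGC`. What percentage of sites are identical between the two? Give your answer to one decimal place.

50.0%

Mismatches at positions 1, 2, 6, 7, 9, 12 (1-based): 6 of 12.
Identical positions: 6/12 = 50% → 50.0%.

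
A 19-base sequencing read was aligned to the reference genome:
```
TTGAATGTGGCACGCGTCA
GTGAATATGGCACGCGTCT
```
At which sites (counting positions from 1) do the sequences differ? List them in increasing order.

1, 7, 19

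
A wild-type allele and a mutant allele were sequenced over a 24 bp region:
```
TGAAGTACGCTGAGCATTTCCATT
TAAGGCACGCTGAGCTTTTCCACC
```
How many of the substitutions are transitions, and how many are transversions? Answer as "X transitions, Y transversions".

Transitions (purine↔purine or pyrimidine↔pyrimidine): 2 G→A, 4 A→G, 6 T→C, 23 T→C, 24 T→C.
Transversions (purine↔pyrimidine): 16 A→T.

5 transitions, 1 transversion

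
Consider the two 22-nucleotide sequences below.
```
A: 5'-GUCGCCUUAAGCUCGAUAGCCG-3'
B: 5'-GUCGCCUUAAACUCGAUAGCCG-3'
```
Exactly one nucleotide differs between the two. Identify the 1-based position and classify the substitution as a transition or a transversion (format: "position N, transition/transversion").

position 11, transition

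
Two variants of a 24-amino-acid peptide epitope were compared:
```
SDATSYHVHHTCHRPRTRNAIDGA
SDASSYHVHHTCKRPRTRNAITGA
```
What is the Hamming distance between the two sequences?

3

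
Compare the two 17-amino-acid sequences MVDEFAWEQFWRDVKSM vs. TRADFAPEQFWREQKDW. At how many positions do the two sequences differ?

9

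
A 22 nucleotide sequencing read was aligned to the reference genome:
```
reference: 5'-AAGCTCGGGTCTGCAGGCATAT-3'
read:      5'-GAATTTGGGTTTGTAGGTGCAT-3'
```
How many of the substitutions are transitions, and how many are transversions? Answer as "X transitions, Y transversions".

9 transitions, 0 transversions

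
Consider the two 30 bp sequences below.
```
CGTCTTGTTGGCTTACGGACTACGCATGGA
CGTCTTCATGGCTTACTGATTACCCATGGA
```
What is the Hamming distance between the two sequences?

5

Comparing position by position, 5 positions differ: 7 (G/C), 8 (T/A), 17 (G/T), 20 (C/T), 24 (G/C).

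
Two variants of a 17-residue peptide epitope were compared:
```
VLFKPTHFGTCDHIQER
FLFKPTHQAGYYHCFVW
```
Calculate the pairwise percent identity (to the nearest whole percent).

Mismatches at positions 1, 8, 9, 10, 11, 12, 14, 15, 16, 17 (1-based): 10 of 17.
Identical positions: 7/17 = 41.18% → 41%.

41%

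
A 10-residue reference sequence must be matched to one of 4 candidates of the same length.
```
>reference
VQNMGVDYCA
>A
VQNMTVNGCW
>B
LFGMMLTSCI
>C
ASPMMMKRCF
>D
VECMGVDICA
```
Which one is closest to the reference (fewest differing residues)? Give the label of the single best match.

A differs at 4 residues; B differs at 8 residues; C differs at 8 residues; D differs at 3 residues. The closest is D.

D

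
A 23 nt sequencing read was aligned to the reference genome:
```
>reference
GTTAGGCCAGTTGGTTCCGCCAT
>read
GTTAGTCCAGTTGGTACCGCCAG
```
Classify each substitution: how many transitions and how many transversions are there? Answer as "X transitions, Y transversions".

Mismatches (1-based):
site 6: G→T (purine→pyrimidine, transversion)
site 16: T→A (pyrimidine→purine, transversion)
site 23: T→G (pyrimidine→purine, transversion)

0 transitions, 3 transversions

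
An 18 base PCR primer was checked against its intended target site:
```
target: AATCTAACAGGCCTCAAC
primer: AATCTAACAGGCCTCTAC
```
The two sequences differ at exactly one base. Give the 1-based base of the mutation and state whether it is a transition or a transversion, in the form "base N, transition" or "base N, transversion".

base 16, transversion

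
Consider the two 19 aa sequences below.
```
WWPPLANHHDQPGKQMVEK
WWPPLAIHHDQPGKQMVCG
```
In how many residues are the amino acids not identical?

Comparing position by position, 3 residues differ: 7 (N/I), 18 (E/C), 19 (K/G).

3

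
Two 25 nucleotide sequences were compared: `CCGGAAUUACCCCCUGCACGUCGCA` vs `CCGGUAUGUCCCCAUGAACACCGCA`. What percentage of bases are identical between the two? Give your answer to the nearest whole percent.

7 positions differ (5, 8, 9, 14, 17, 20, 21), so 18 of 25 match: 18/25 = 72%.

72%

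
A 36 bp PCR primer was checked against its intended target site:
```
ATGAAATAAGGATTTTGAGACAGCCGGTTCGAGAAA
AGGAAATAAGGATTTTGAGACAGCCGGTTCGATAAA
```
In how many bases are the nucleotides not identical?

2

Comparing position by position, 2 bases differ: 2 (T/G), 33 (G/T).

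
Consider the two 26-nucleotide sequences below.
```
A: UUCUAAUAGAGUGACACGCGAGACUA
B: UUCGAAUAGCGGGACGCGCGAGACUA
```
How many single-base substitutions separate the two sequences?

4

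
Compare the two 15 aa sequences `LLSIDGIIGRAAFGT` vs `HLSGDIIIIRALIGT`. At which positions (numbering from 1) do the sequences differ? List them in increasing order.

1, 4, 6, 9, 12, 13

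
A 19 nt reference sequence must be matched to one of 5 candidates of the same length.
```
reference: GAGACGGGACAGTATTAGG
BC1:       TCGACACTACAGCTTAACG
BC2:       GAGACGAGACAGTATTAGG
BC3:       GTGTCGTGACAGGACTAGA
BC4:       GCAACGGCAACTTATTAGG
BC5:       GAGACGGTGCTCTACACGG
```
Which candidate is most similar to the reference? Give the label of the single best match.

BC2

Hamming distances to reference — BC1: 9; BC2: 1; BC3: 6; BC4: 6; BC5: 7.
Smallest is BC2 with 1 mismatch.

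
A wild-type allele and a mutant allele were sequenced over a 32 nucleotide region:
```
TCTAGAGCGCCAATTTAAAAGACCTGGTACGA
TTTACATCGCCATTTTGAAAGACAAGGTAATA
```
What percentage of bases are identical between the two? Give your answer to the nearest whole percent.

72%

Mismatches at positions 2, 5, 7, 13, 17, 24, 25, 30, 31 (1-based): 9 of 32.
Identical positions: 23/32 = 71.88% → 72%.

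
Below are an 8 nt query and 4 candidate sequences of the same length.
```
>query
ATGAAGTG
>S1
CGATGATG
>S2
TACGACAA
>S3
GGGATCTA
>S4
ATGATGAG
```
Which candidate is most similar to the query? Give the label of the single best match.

S4

S1 differs at 6 sites; S2 differs at 7 sites; S3 differs at 5 sites; S4 differs at 2 sites. The closest is S4.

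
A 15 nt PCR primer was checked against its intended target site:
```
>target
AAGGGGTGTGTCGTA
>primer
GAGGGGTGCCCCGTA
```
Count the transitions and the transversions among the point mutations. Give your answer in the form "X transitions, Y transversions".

3 transitions, 1 transversion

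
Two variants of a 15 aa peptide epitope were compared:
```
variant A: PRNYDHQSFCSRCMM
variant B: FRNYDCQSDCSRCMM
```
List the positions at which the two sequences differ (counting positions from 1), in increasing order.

1, 6, 9

Differences at position 1 (P→F), position 6 (H→C), position 9 (F→D).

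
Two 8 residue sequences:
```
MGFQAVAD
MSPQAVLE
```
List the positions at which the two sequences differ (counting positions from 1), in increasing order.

2, 3, 7, 8

Scanning 1-based: 2: G/S; 3: F/P; 7: A/L; 8: D/E.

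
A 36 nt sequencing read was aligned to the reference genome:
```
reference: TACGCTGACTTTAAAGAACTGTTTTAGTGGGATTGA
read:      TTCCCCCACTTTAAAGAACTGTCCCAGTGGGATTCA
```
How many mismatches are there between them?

8

Comparing position by position, 8 sites differ: 2 (A/T), 4 (G/C), 6 (T/C), 7 (G/C), 23 (T/C), 24 (T/C), 25 (T/C), 35 (G/C).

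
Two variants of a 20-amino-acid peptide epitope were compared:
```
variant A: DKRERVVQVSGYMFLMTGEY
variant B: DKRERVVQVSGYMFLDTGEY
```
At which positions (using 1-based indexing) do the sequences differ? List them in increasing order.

16

Differences at position 16 (M→D).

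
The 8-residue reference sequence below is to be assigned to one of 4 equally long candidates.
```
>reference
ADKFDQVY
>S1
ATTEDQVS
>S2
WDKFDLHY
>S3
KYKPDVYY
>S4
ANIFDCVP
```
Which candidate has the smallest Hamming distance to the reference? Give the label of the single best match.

Hamming distances to reference — S1: 4; S2: 3; S3: 5; S4: 4.
Smallest is S2 with 3 mismatches.

S2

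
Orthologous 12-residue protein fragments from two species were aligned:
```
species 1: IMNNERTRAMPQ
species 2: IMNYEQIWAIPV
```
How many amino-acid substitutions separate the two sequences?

6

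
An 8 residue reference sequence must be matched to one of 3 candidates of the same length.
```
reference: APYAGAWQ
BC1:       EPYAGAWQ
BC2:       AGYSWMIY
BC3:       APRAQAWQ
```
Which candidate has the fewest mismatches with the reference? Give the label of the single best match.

BC1 differs at 1 position; BC2 differs at 6 positions; BC3 differs at 2 positions. The closest is BC1.

BC1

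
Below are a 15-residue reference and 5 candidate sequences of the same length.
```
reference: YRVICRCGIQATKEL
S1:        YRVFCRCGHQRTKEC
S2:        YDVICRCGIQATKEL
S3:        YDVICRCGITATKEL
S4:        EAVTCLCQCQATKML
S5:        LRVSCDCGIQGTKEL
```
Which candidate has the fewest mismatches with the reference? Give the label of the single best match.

S2

Hamming distances to reference — S1: 4; S2: 1; S3: 2; S4: 7; S5: 4.
Smallest is S2 with 1 mismatch.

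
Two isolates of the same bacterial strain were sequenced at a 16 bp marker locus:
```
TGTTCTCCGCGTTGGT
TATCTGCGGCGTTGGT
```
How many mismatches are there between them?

Comparing position by position, 5 positions differ: 2 (G/A), 4 (T/C), 5 (C/T), 6 (T/G), 8 (C/G).

5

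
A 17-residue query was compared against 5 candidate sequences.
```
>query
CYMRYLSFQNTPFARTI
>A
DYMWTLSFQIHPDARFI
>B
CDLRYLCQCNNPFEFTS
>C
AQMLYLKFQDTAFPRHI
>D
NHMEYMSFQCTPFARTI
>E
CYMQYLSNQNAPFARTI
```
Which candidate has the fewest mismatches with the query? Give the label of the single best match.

Hamming distances to query — A: 7; B: 9; C: 8; D: 5; E: 3.
Smallest is E with 3 mismatches.

E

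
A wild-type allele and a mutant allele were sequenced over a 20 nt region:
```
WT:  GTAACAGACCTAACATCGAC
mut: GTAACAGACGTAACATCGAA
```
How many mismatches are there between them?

Comparing position by position, 2 positions differ: 10 (C/G), 20 (C/A).

2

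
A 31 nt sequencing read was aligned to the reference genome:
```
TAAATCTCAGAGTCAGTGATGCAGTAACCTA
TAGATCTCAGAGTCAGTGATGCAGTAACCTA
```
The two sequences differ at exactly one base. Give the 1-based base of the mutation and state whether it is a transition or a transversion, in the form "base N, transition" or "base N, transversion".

The sequences differ only at base 3: A→G (purine→purine), a transition.

base 3, transition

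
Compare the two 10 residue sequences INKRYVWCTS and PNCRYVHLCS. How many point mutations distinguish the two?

The sequences differ at residues 1, 3, 7, 8, 9 (1-based) — 5 in total.

5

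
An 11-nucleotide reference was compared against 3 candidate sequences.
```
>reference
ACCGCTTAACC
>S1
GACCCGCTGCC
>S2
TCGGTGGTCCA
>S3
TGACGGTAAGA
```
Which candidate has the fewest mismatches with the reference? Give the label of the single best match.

S1

S1 differs at 7 bases; S2 differs at 8 bases; S3 differs at 8 bases. The closest is S1.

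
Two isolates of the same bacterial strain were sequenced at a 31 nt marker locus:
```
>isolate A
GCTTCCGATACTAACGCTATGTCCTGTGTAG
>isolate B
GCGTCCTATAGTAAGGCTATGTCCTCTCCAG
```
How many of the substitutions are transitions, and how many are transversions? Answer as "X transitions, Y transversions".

1 transition, 6 transversions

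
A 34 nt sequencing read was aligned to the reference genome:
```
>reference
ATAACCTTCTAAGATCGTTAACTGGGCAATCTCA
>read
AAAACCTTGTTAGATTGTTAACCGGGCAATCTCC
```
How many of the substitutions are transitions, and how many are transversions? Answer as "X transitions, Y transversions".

2 transitions, 4 transversions

Mismatches (1-based):
base 2: T→A (pyrimidine→purine, transversion)
base 9: C→G (pyrimidine→purine, transversion)
base 11: A→T (purine→pyrimidine, transversion)
base 16: C→T (pyrimidine→pyrimidine, transition)
base 23: T→C (pyrimidine→pyrimidine, transition)
base 34: A→C (purine→pyrimidine, transversion)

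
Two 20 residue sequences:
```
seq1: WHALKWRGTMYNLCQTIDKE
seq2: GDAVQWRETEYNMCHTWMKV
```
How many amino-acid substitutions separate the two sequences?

The sequences differ at residues 1, 2, 4, 5, 8, 10, 13, 15, 17, 18, 20 (1-based) — 11 in total.

11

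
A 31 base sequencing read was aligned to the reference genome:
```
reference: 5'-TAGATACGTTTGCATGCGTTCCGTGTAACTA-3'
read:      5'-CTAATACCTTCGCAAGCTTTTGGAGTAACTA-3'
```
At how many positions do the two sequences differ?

10

Comparing position by position, 10 positions differ: 1 (T/C), 2 (A/T), 3 (G/A), 8 (G/C), 11 (T/C), 15 (T/A), 18 (G/T), 21 (C/T), 22 (C/G), 24 (T/A).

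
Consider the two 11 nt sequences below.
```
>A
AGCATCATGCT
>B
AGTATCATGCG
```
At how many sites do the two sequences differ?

The sequences differ at sites 3, 11 (1-based) — 2 in total.

2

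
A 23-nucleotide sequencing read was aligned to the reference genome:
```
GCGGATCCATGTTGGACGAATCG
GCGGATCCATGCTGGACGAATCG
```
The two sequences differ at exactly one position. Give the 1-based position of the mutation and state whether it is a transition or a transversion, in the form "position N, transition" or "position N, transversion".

position 12, transition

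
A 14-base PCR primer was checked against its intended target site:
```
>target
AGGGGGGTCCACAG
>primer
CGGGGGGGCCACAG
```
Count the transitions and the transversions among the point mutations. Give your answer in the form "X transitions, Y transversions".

Transitions (purine↔purine or pyrimidine↔pyrimidine): none.
Transversions (purine↔pyrimidine): 1 A→C, 8 T→G.

0 transitions, 2 transversions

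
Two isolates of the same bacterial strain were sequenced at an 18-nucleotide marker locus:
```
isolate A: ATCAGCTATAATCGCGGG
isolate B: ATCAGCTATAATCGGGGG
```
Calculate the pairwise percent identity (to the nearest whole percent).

94%

1 position differs (15), so 17 of 18 match: 17/18 = 94.44%.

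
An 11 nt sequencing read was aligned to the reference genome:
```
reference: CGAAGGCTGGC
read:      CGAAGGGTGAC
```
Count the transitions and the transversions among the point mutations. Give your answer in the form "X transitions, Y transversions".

1 transition, 1 transversion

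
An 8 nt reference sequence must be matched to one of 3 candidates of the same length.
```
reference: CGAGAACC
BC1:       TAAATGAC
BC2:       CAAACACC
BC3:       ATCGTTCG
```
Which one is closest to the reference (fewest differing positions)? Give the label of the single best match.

BC1 differs at 6 positions; BC2 differs at 3 positions; BC3 differs at 6 positions. The closest is BC2.

BC2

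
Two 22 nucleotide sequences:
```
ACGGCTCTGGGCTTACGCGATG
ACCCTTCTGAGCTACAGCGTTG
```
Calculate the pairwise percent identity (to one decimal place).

8 positions differ (3, 4, 5, 10, 14, 15, 16, 20), so 14 of 22 match: 14/22 = 63.64%.

63.6%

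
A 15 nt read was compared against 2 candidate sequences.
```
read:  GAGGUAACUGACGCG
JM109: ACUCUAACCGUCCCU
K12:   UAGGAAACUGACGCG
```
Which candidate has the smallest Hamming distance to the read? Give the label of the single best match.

K12

JM109 differs at 8 bases; K12 differs at 2 bases. The closest is K12.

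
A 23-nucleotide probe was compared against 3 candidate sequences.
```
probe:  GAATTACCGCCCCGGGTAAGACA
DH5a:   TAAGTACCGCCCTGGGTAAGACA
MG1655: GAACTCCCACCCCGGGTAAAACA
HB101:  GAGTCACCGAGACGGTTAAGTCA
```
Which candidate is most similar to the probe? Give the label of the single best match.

DH5a differs at 3 positions; MG1655 differs at 4 positions; HB101 differs at 7 positions. The closest is DH5a.

DH5a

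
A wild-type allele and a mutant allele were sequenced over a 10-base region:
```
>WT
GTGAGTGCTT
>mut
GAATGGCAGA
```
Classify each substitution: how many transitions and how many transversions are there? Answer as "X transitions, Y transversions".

1 transition, 7 transversions

Mismatches (1-based):
base 2: T→A (pyrimidine→purine, transversion)
base 3: G→A (purine→purine, transition)
base 4: A→T (purine→pyrimidine, transversion)
base 6: T→G (pyrimidine→purine, transversion)
base 7: G→C (purine→pyrimidine, transversion)
base 8: C→A (pyrimidine→purine, transversion)
base 9: T→G (pyrimidine→purine, transversion)
base 10: T→A (pyrimidine→purine, transversion)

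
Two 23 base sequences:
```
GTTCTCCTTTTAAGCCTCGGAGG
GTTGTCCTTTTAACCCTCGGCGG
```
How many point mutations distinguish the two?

The sequences differ at sites 4, 14, 21 (1-based) — 3 in total.

3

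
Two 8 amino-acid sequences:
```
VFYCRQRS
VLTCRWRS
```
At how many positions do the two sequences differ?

3

Mismatches (1-based): position 2: F→L; position 3: Y→T; position 6: Q→W.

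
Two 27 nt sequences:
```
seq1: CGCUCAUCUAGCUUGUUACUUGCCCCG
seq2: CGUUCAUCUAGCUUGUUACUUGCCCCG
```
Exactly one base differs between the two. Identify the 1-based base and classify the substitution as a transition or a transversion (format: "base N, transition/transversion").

The sequences differ only at base 3: C→U (pyrimidine→pyrimidine), a transition.

base 3, transition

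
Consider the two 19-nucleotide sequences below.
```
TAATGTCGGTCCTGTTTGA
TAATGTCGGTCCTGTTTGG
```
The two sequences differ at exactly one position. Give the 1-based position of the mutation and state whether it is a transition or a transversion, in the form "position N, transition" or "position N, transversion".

position 19, transition

The sequences differ only at position 19: A→G (purine→purine), a transition.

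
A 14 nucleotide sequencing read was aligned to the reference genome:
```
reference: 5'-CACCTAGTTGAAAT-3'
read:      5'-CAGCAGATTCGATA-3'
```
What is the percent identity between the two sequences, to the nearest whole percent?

43%

Mismatches at positions 3, 5, 6, 7, 10, 11, 13, 14 (1-based): 8 of 14.
Identical positions: 6/14 = 42.86% → 43%.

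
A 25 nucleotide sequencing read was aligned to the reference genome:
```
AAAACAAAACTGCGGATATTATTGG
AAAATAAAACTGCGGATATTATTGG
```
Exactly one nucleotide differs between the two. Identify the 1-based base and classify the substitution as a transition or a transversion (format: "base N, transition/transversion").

Base 5 changes C→T. C is a pyrimidine and T is a pyrimidine, so this is a transition.

base 5, transition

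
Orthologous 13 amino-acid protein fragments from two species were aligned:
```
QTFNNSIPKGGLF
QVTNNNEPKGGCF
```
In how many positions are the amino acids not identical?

5

Comparing position by position, 5 positions differ: 2 (T/V), 3 (F/T), 6 (S/N), 7 (I/E), 12 (L/C).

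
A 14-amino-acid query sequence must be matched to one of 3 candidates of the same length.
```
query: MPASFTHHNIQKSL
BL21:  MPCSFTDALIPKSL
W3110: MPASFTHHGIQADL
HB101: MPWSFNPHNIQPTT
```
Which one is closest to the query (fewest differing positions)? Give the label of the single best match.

BL21 differs at 5 positions; W3110 differs at 3 positions; HB101 differs at 6 positions. The closest is W3110.

W3110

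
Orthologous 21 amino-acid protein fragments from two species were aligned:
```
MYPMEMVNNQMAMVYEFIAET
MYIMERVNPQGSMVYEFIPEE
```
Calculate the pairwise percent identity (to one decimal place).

Mismatches at positions 3, 6, 9, 11, 12, 19, 21 (1-based): 7 of 21.
Identical positions: 14/21 = 66.67% → 66.7%.

66.7%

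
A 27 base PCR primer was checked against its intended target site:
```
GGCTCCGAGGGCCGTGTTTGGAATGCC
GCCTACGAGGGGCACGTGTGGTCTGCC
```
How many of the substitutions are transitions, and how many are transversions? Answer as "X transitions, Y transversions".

Mismatches (1-based):
site 2: G→C (purine→pyrimidine, transversion)
site 5: C→A (pyrimidine→purine, transversion)
site 12: C→G (pyrimidine→purine, transversion)
site 14: G→A (purine→purine, transition)
site 15: T→C (pyrimidine→pyrimidine, transition)
site 18: T→G (pyrimidine→purine, transversion)
site 22: A→T (purine→pyrimidine, transversion)
site 23: A→C (purine→pyrimidine, transversion)

2 transitions, 6 transversions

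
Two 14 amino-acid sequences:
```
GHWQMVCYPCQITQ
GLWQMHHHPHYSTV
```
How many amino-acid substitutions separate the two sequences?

Comparing position by position, 8 residues differ: 2 (H/L), 6 (V/H), 7 (C/H), 8 (Y/H), 10 (C/H), 11 (Q/Y), 12 (I/S), 14 (Q/V).

8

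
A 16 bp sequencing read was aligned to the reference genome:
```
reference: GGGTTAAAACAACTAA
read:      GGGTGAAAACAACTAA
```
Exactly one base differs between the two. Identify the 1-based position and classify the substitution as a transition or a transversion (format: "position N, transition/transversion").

position 5, transversion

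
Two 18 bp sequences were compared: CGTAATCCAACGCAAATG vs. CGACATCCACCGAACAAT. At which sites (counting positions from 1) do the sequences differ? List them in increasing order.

Differences at site 3 (T→A), site 4 (A→C), site 10 (A→C), site 13 (C→A), site 15 (A→C), site 17 (T→A), site 18 (G→T).

3, 4, 10, 13, 15, 17, 18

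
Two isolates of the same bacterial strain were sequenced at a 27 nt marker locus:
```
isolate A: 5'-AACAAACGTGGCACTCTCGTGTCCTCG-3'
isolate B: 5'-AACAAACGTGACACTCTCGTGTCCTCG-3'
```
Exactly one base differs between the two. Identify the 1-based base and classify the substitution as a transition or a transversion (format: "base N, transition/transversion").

Base 11 changes G→A. G is a purine and A is a purine, so this is a transition.

base 11, transition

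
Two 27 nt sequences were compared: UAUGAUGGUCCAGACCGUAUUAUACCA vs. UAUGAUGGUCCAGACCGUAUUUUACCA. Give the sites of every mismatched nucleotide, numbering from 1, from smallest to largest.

Differences at site 22 (A→U).

22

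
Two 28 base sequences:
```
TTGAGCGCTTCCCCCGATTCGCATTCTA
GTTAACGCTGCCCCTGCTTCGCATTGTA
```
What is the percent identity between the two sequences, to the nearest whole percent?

7 positions differ (1, 3, 5, 10, 15, 17, 26), so 21 of 28 match: 21/28 = 75%.

75%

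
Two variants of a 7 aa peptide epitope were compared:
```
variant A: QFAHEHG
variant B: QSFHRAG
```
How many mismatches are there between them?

4

Mismatches (1-based): position 2: F→S; position 3: A→F; position 5: E→R; position 6: H→A.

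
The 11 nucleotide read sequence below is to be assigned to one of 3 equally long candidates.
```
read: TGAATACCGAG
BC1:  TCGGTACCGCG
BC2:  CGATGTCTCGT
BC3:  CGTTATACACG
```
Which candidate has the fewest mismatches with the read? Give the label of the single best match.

Hamming distances to read — BC1: 4; BC2: 8; BC3: 8.
Smallest is BC1 with 4 mismatches.

BC1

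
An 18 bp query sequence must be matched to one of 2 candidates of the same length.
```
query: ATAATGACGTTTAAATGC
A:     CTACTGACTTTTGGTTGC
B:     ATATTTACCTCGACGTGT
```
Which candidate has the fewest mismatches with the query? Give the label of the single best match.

Hamming distances to query — A: 6; B: 8.
Smallest is A with 6 mismatches.

A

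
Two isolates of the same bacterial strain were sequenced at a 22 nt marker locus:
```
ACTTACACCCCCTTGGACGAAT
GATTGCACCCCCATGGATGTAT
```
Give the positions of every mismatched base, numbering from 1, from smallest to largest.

Scanning 1-based: 1: A/G; 2: C/A; 5: A/G; 13: T/A; 18: C/T; 20: A/T.

1, 2, 5, 13, 18, 20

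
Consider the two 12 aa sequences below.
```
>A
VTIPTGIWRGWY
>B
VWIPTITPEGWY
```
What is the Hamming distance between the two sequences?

The sequences differ at positions 2, 6, 7, 8, 9 (1-based) — 5 in total.

5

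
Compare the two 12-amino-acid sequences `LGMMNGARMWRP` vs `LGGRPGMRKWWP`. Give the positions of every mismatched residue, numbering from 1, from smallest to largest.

Differences at position 3 (M→G), position 4 (M→R), position 5 (N→P), position 7 (A→M), position 9 (M→K), position 11 (R→W).

3, 4, 5, 7, 9, 11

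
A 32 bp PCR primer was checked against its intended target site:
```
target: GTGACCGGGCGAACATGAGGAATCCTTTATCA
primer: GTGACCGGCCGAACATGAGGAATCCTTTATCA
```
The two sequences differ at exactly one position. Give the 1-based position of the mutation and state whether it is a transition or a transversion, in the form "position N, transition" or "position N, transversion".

The sequences differ only at position 9: G→C (purine→pyrimidine), a transversion.

position 9, transversion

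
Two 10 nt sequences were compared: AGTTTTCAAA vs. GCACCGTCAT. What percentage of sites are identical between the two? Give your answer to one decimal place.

Mismatches at positions 1, 2, 3, 4, 5, 6, 7, 8, 10 (1-based): 9 of 10.
Identical positions: 1/10 = 10% → 10.0%.

10.0%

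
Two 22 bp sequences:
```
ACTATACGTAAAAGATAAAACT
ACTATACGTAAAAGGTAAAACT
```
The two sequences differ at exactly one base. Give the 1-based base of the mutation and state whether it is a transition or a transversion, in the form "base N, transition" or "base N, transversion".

base 15, transition

Base 15 changes A→G. A is a purine and G is a purine, so this is a transition.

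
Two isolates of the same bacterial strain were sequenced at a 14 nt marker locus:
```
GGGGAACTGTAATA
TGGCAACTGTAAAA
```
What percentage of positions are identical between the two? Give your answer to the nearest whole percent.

3 positions differ (1, 4, 13), so 11 of 14 match: 11/14 = 78.57%.

79%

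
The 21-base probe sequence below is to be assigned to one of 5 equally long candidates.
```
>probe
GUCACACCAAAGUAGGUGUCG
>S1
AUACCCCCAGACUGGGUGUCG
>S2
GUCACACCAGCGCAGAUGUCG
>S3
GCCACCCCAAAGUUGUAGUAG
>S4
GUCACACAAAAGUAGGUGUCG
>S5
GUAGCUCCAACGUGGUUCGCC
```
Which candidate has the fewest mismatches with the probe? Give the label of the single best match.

S4

S1 differs at 7 sites; S2 differs at 4 sites; S3 differs at 6 sites; S4 differs at 1 site; S5 differs at 9 sites. The closest is S4.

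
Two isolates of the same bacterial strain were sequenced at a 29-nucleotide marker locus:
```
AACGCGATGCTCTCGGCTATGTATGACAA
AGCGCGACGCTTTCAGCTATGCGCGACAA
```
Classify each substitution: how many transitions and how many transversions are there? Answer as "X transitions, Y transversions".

7 transitions, 0 transversions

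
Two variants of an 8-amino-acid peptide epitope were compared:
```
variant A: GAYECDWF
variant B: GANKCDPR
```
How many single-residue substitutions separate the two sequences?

Mismatches (1-based): residue 3: Y→N; residue 4: E→K; residue 7: W→P; residue 8: F→R.

4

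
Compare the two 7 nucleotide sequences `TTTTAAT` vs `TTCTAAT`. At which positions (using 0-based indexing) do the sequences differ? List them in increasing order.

Scanning 0-based: 2: T/C.

2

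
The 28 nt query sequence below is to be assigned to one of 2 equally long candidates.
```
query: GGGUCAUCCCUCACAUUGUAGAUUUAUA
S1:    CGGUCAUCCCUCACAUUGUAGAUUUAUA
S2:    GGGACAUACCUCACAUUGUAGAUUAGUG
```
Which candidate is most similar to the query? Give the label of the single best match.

Hamming distances to query — S1: 1; S2: 5.
Smallest is S1 with 1 mismatch.

S1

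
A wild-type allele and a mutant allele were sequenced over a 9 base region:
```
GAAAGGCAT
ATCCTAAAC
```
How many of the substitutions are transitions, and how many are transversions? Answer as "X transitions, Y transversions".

Transitions (purine↔purine or pyrimidine↔pyrimidine): 1 G→A, 6 G→A, 9 T→C.
Transversions (purine↔pyrimidine): 2 A→T, 3 A→C, 4 A→C, 5 G→T, 7 C→A.

3 transitions, 5 transversions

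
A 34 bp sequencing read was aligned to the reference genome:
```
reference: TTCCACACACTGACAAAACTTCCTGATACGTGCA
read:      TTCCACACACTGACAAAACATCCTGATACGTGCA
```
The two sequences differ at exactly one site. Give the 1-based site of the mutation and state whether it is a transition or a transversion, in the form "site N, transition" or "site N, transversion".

Site 20 changes T→A. T is a pyrimidine and A is a purine, so this is a transversion.

site 20, transversion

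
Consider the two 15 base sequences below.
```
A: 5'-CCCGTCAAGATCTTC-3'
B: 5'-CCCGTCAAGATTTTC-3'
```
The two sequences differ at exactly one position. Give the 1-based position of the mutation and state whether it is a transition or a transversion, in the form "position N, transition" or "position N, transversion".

Position 12 changes C→T. C is a pyrimidine and T is a pyrimidine, so this is a transition.

position 12, transition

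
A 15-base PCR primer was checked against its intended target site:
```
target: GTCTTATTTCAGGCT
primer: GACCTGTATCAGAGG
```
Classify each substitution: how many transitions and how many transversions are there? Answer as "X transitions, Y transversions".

Transitions (purine↔purine or pyrimidine↔pyrimidine): 4 T→C, 6 A→G, 13 G→A.
Transversions (purine↔pyrimidine): 2 T→A, 8 T→A, 14 C→G, 15 T→G.

3 transitions, 4 transversions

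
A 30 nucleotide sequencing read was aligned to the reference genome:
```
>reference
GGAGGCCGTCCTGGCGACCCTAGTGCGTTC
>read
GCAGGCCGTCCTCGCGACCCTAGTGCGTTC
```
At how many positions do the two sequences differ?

The sequences differ at positions 2, 13 (1-based) — 2 in total.

2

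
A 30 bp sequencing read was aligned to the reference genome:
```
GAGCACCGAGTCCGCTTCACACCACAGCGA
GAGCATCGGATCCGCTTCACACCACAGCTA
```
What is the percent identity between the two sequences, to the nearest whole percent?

87%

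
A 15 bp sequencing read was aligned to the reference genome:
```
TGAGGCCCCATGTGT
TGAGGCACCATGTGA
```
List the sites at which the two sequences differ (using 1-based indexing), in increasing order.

Differences at site 7 (C→A), site 15 (T→A).

7, 15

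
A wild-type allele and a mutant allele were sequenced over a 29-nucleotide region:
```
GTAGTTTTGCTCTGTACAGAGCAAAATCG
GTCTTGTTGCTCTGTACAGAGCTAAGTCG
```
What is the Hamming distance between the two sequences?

5

Mismatches (1-based): site 3: A→C; site 4: G→T; site 6: T→G; site 23: A→T; site 26: A→G.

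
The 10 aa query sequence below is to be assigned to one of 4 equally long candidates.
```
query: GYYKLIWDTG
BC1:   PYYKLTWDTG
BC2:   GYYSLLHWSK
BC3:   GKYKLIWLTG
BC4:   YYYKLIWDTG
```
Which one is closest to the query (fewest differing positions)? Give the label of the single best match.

BC4

BC1 differs at 2 positions; BC2 differs at 6 positions; BC3 differs at 2 positions; BC4 differs at 1 position. The closest is BC4.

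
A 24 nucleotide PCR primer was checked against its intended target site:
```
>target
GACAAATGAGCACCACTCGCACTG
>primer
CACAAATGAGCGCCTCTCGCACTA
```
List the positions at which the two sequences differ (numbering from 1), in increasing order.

Differences at position 1 (G→C), position 12 (A→G), position 15 (A→T), position 24 (G→A).

1, 12, 15, 24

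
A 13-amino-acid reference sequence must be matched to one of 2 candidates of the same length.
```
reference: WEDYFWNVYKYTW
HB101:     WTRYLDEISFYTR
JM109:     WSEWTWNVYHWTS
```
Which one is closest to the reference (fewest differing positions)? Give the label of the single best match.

JM109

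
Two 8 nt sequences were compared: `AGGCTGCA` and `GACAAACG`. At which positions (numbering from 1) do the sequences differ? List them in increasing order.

Scanning 1-based: 1: A/G; 2: G/A; 3: G/C; 4: C/A; 5: T/A; 6: G/A; 8: A/G.

1, 2, 3, 4, 5, 6, 8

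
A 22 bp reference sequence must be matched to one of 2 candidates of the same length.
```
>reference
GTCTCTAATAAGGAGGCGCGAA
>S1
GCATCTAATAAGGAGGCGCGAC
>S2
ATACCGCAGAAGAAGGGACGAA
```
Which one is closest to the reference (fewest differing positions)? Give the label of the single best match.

S1 differs at 3 positions; S2 differs at 9 positions. The closest is S1.

S1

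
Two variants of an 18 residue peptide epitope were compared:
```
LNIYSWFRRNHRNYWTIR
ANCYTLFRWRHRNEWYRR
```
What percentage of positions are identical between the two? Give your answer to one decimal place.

50.0%

Mismatches at positions 1, 3, 5, 6, 9, 10, 14, 16, 17 (1-based): 9 of 18.
Identical positions: 9/18 = 50% → 50.0%.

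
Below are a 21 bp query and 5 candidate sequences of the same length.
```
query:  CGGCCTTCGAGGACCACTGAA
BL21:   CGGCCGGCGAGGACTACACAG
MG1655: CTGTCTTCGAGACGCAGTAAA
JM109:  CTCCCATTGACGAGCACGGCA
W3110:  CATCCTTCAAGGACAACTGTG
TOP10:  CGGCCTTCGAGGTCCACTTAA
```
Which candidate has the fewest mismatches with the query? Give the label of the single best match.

TOP10

Hamming distances to query — BL21: 6; MG1655: 7; JM109: 8; W3110: 6; TOP10: 2.
Smallest is TOP10 with 2 mismatches.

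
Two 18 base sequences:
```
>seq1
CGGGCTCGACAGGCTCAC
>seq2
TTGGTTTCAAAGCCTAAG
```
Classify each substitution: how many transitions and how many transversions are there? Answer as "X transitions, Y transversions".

Mismatches (1-based):
site 1: C→T (pyrimidine→pyrimidine, transition)
site 2: G→T (purine→pyrimidine, transversion)
site 5: C→T (pyrimidine→pyrimidine, transition)
site 7: C→T (pyrimidine→pyrimidine, transition)
site 8: G→C (purine→pyrimidine, transversion)
site 10: C→A (pyrimidine→purine, transversion)
site 13: G→C (purine→pyrimidine, transversion)
site 16: C→A (pyrimidine→purine, transversion)
site 18: C→G (pyrimidine→purine, transversion)

3 transitions, 6 transversions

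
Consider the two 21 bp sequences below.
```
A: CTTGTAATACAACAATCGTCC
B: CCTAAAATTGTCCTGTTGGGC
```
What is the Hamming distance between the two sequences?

12

Comparing position by position, 12 bases differ: 2 (T/C), 4 (G/A), 5 (T/A), 9 (A/T), 10 (C/G), 11 (A/T), 12 (A/C), 14 (A/T), 15 (A/G), 17 (C/T), 19 (T/G), 20 (C/G).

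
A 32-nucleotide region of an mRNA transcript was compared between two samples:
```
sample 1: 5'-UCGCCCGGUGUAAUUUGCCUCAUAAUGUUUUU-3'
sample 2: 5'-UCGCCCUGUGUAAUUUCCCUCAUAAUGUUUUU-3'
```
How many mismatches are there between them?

The sequences differ at sites 7, 17 (1-based) — 2 in total.

2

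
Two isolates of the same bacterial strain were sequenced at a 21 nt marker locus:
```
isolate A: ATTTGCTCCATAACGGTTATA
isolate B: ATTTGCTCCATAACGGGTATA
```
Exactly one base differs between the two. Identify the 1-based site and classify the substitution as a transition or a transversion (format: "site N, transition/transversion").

site 17, transversion

Site 17 changes T→G. T is a pyrimidine and G is a purine, so this is a transversion.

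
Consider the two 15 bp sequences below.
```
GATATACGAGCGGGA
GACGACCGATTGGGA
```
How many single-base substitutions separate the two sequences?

6

The sequences differ at bases 3, 4, 5, 6, 10, 11 (1-based) — 6 in total.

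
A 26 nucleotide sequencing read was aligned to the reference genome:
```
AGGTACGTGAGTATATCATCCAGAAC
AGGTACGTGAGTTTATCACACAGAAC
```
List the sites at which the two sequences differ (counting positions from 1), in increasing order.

Scanning 1-based: 13: A/T; 19: T/C; 20: C/A.

13, 19, 20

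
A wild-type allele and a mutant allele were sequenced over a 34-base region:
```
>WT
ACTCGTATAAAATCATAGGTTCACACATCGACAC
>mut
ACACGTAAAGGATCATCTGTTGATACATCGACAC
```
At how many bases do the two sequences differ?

Comparing position by position, 8 bases differ: 3 (T/A), 8 (T/A), 10 (A/G), 11 (A/G), 17 (A/C), 18 (G/T), 22 (C/G), 24 (C/T).

8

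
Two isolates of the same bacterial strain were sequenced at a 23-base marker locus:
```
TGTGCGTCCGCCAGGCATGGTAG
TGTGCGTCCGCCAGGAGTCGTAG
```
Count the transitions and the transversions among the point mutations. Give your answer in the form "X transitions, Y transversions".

Mismatches (1-based):
site 16: C→A (pyrimidine→purine, transversion)
site 17: A→G (purine→purine, transition)
site 19: G→C (purine→pyrimidine, transversion)

1 transition, 2 transversions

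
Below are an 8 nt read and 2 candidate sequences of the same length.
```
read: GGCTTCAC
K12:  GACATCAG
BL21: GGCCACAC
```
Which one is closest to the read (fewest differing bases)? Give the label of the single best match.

BL21

Hamming distances to read — K12: 3; BL21: 2.
Smallest is BL21 with 2 mismatches.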